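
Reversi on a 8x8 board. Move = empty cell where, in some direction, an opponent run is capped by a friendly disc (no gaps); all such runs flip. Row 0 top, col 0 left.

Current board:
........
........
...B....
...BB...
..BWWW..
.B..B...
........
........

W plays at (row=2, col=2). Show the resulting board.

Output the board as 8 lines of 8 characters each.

Answer: ........
........
..WB....
...WB...
..BWWW..
.B..B...
........
........

Derivation:
Place W at (2,2); scan 8 dirs for brackets.
Dir NW: first cell '.' (not opp) -> no flip
Dir N: first cell '.' (not opp) -> no flip
Dir NE: first cell '.' (not opp) -> no flip
Dir W: first cell '.' (not opp) -> no flip
Dir E: opp run (2,3), next='.' -> no flip
Dir SW: first cell '.' (not opp) -> no flip
Dir S: first cell '.' (not opp) -> no flip
Dir SE: opp run (3,3) capped by W -> flip
All flips: (3,3)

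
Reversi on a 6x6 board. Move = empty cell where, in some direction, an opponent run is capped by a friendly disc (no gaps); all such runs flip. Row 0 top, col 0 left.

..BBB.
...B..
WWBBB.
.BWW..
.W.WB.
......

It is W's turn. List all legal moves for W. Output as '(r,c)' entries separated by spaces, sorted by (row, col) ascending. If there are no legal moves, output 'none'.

(0,1): no bracket -> illegal
(0,5): no bracket -> illegal
(1,1): flips 1 -> legal
(1,2): flips 1 -> legal
(1,4): flips 1 -> legal
(1,5): flips 1 -> legal
(2,5): flips 3 -> legal
(3,0): flips 1 -> legal
(3,4): no bracket -> illegal
(3,5): no bracket -> illegal
(4,0): no bracket -> illegal
(4,2): flips 1 -> legal
(4,5): flips 1 -> legal
(5,3): no bracket -> illegal
(5,4): no bracket -> illegal
(5,5): flips 1 -> legal

Answer: (1,1) (1,2) (1,4) (1,5) (2,5) (3,0) (4,2) (4,5) (5,5)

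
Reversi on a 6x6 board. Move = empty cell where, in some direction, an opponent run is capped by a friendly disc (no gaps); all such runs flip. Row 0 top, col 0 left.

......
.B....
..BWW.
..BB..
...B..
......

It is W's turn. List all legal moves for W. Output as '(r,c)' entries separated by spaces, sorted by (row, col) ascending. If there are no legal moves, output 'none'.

(0,0): no bracket -> illegal
(0,1): no bracket -> illegal
(0,2): no bracket -> illegal
(1,0): no bracket -> illegal
(1,2): no bracket -> illegal
(1,3): no bracket -> illegal
(2,0): no bracket -> illegal
(2,1): flips 1 -> legal
(3,1): no bracket -> illegal
(3,4): no bracket -> illegal
(4,1): flips 1 -> legal
(4,2): flips 1 -> legal
(4,4): no bracket -> illegal
(5,2): no bracket -> illegal
(5,3): flips 2 -> legal
(5,4): no bracket -> illegal

Answer: (2,1) (4,1) (4,2) (5,3)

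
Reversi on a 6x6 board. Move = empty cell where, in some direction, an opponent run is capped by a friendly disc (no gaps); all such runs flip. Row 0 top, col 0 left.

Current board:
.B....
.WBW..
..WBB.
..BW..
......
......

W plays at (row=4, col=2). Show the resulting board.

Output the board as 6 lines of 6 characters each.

Place W at (4,2); scan 8 dirs for brackets.
Dir NW: first cell '.' (not opp) -> no flip
Dir N: opp run (3,2) capped by W -> flip
Dir NE: first cell 'W' (not opp) -> no flip
Dir W: first cell '.' (not opp) -> no flip
Dir E: first cell '.' (not opp) -> no flip
Dir SW: first cell '.' (not opp) -> no flip
Dir S: first cell '.' (not opp) -> no flip
Dir SE: first cell '.' (not opp) -> no flip
All flips: (3,2)

Answer: .B....
.WBW..
..WBB.
..WW..
..W...
......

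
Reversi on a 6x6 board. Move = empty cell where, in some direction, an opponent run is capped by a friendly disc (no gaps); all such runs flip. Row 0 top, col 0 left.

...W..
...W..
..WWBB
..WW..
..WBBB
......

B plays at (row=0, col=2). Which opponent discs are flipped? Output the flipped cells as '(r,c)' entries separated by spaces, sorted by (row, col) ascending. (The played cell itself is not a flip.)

Dir NW: edge -> no flip
Dir N: edge -> no flip
Dir NE: edge -> no flip
Dir W: first cell '.' (not opp) -> no flip
Dir E: opp run (0,3), next='.' -> no flip
Dir SW: first cell '.' (not opp) -> no flip
Dir S: first cell '.' (not opp) -> no flip
Dir SE: opp run (1,3) capped by B -> flip

Answer: (1,3)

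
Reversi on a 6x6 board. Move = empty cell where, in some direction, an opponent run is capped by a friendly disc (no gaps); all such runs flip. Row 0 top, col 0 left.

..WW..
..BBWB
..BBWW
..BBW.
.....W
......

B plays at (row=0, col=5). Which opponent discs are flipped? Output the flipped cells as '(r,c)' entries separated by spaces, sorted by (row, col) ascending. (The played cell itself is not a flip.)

Answer: (1,4)

Derivation:
Dir NW: edge -> no flip
Dir N: edge -> no flip
Dir NE: edge -> no flip
Dir W: first cell '.' (not opp) -> no flip
Dir E: edge -> no flip
Dir SW: opp run (1,4) capped by B -> flip
Dir S: first cell 'B' (not opp) -> no flip
Dir SE: edge -> no flip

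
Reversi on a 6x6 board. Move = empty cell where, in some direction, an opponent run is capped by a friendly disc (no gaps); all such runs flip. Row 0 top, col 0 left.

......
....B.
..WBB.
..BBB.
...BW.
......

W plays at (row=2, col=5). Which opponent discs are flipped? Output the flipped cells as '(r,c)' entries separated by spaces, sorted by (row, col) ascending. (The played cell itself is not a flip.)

Answer: (2,3) (2,4)

Derivation:
Dir NW: opp run (1,4), next='.' -> no flip
Dir N: first cell '.' (not opp) -> no flip
Dir NE: edge -> no flip
Dir W: opp run (2,4) (2,3) capped by W -> flip
Dir E: edge -> no flip
Dir SW: opp run (3,4) (4,3), next='.' -> no flip
Dir S: first cell '.' (not opp) -> no flip
Dir SE: edge -> no flip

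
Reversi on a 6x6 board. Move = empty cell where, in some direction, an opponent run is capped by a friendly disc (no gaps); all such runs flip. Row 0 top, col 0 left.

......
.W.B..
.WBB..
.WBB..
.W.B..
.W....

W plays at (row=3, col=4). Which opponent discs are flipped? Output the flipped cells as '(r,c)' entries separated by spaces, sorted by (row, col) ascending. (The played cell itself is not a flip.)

Dir NW: opp run (2,3), next='.' -> no flip
Dir N: first cell '.' (not opp) -> no flip
Dir NE: first cell '.' (not opp) -> no flip
Dir W: opp run (3,3) (3,2) capped by W -> flip
Dir E: first cell '.' (not opp) -> no flip
Dir SW: opp run (4,3), next='.' -> no flip
Dir S: first cell '.' (not opp) -> no flip
Dir SE: first cell '.' (not opp) -> no flip

Answer: (3,2) (3,3)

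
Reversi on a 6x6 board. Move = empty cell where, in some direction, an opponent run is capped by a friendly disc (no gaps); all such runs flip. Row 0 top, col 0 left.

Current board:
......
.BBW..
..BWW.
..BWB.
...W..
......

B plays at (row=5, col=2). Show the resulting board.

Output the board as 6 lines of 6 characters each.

Answer: ......
.BBW..
..BWW.
..BWB.
...B..
..B...

Derivation:
Place B at (5,2); scan 8 dirs for brackets.
Dir NW: first cell '.' (not opp) -> no flip
Dir N: first cell '.' (not opp) -> no flip
Dir NE: opp run (4,3) capped by B -> flip
Dir W: first cell '.' (not opp) -> no flip
Dir E: first cell '.' (not opp) -> no flip
Dir SW: edge -> no flip
Dir S: edge -> no flip
Dir SE: edge -> no flip
All flips: (4,3)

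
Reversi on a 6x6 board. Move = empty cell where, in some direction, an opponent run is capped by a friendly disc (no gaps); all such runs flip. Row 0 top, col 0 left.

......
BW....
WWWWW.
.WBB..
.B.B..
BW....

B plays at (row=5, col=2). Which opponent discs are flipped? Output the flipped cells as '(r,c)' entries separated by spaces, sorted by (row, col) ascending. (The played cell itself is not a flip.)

Answer: (5,1)

Derivation:
Dir NW: first cell 'B' (not opp) -> no flip
Dir N: first cell '.' (not opp) -> no flip
Dir NE: first cell 'B' (not opp) -> no flip
Dir W: opp run (5,1) capped by B -> flip
Dir E: first cell '.' (not opp) -> no flip
Dir SW: edge -> no flip
Dir S: edge -> no flip
Dir SE: edge -> no flip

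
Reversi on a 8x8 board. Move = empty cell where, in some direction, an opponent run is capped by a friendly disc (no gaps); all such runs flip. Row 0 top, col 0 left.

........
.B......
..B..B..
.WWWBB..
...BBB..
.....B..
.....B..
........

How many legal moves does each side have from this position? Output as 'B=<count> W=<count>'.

Answer: B=5 W=7

Derivation:
-- B to move --
(2,0): no bracket -> illegal
(2,1): flips 1 -> legal
(2,3): flips 1 -> legal
(2,4): no bracket -> illegal
(3,0): flips 3 -> legal
(4,0): flips 1 -> legal
(4,1): no bracket -> illegal
(4,2): flips 1 -> legal
B mobility = 5
-- W to move --
(0,0): flips 2 -> legal
(0,1): no bracket -> illegal
(0,2): no bracket -> illegal
(1,0): no bracket -> illegal
(1,2): flips 1 -> legal
(1,3): flips 1 -> legal
(1,4): no bracket -> illegal
(1,5): no bracket -> illegal
(1,6): no bracket -> illegal
(2,0): no bracket -> illegal
(2,1): no bracket -> illegal
(2,3): no bracket -> illegal
(2,4): no bracket -> illegal
(2,6): no bracket -> illegal
(3,6): flips 2 -> legal
(4,2): no bracket -> illegal
(4,6): no bracket -> illegal
(5,2): no bracket -> illegal
(5,3): flips 1 -> legal
(5,4): flips 1 -> legal
(5,6): no bracket -> illegal
(6,4): no bracket -> illegal
(6,6): flips 2 -> legal
(7,4): no bracket -> illegal
(7,5): no bracket -> illegal
(7,6): no bracket -> illegal
W mobility = 7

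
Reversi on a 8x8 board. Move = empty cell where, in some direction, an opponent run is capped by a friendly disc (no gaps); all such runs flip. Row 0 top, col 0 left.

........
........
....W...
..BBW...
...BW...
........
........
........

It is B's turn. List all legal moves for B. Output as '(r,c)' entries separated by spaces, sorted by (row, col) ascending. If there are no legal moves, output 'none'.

Answer: (1,5) (2,5) (3,5) (4,5) (5,5)

Derivation:
(1,3): no bracket -> illegal
(1,4): no bracket -> illegal
(1,5): flips 1 -> legal
(2,3): no bracket -> illegal
(2,5): flips 1 -> legal
(3,5): flips 1 -> legal
(4,5): flips 1 -> legal
(5,3): no bracket -> illegal
(5,4): no bracket -> illegal
(5,5): flips 1 -> legal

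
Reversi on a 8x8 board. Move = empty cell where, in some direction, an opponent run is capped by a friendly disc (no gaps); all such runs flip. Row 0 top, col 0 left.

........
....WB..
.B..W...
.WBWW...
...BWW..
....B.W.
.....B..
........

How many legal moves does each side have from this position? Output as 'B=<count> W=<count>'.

Answer: B=11 W=9

Derivation:
-- B to move --
(0,3): no bracket -> illegal
(0,4): flips 4 -> legal
(0,5): no bracket -> illegal
(1,3): flips 1 -> legal
(2,0): no bracket -> illegal
(2,2): no bracket -> illegal
(2,3): flips 1 -> legal
(2,5): flips 1 -> legal
(3,0): flips 1 -> legal
(3,5): flips 2 -> legal
(3,6): flips 1 -> legal
(4,0): no bracket -> illegal
(4,1): flips 1 -> legal
(4,2): flips 2 -> legal
(4,6): flips 2 -> legal
(4,7): flips 1 -> legal
(5,3): no bracket -> illegal
(5,5): no bracket -> illegal
(5,7): no bracket -> illegal
(6,6): no bracket -> illegal
(6,7): no bracket -> illegal
B mobility = 11
-- W to move --
(0,4): no bracket -> illegal
(0,5): no bracket -> illegal
(0,6): flips 1 -> legal
(1,0): no bracket -> illegal
(1,1): flips 1 -> legal
(1,2): no bracket -> illegal
(1,6): flips 1 -> legal
(2,0): no bracket -> illegal
(2,2): no bracket -> illegal
(2,3): no bracket -> illegal
(2,5): no bracket -> illegal
(2,6): no bracket -> illegal
(3,0): no bracket -> illegal
(4,1): no bracket -> illegal
(4,2): flips 1 -> legal
(5,2): flips 1 -> legal
(5,3): flips 1 -> legal
(5,5): no bracket -> illegal
(6,3): flips 1 -> legal
(6,4): flips 1 -> legal
(6,6): no bracket -> illegal
(7,4): flips 1 -> legal
(7,5): no bracket -> illegal
(7,6): no bracket -> illegal
W mobility = 9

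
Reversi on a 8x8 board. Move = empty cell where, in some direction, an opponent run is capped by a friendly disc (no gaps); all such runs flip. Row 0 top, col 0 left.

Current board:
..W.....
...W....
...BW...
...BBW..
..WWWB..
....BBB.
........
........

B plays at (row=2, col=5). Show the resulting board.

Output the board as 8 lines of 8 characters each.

Answer: ..W.....
...W....
...BBB..
...BBB..
..WWWB..
....BBB.
........
........

Derivation:
Place B at (2,5); scan 8 dirs for brackets.
Dir NW: first cell '.' (not opp) -> no flip
Dir N: first cell '.' (not opp) -> no flip
Dir NE: first cell '.' (not opp) -> no flip
Dir W: opp run (2,4) capped by B -> flip
Dir E: first cell '.' (not opp) -> no flip
Dir SW: first cell 'B' (not opp) -> no flip
Dir S: opp run (3,5) capped by B -> flip
Dir SE: first cell '.' (not opp) -> no flip
All flips: (2,4) (3,5)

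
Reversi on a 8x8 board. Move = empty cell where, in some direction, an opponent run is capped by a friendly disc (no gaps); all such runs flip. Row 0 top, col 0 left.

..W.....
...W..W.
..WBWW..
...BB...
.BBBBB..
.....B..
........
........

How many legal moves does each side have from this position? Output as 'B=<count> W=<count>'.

Answer: B=7 W=5

Derivation:
-- B to move --
(0,1): no bracket -> illegal
(0,3): flips 1 -> legal
(0,4): no bracket -> illegal
(0,5): no bracket -> illegal
(0,6): no bracket -> illegal
(0,7): flips 2 -> legal
(1,1): flips 1 -> legal
(1,2): no bracket -> illegal
(1,4): flips 1 -> legal
(1,5): flips 1 -> legal
(1,7): no bracket -> illegal
(2,1): flips 1 -> legal
(2,6): flips 2 -> legal
(2,7): no bracket -> illegal
(3,1): no bracket -> illegal
(3,2): no bracket -> illegal
(3,5): no bracket -> illegal
(3,6): no bracket -> illegal
B mobility = 7
-- W to move --
(1,2): no bracket -> illegal
(1,4): no bracket -> illegal
(3,0): no bracket -> illegal
(3,1): no bracket -> illegal
(3,2): no bracket -> illegal
(3,5): no bracket -> illegal
(3,6): no bracket -> illegal
(4,0): no bracket -> illegal
(4,6): no bracket -> illegal
(5,0): no bracket -> illegal
(5,1): flips 2 -> legal
(5,2): flips 2 -> legal
(5,3): flips 3 -> legal
(5,4): flips 2 -> legal
(5,6): no bracket -> illegal
(6,4): no bracket -> illegal
(6,5): no bracket -> illegal
(6,6): flips 3 -> legal
W mobility = 5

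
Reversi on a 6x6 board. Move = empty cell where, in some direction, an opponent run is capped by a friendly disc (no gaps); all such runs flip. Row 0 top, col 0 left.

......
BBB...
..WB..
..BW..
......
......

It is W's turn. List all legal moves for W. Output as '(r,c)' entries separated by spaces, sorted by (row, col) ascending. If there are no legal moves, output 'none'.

Answer: (0,0) (0,2) (1,3) (2,4) (3,1) (4,2)

Derivation:
(0,0): flips 1 -> legal
(0,1): no bracket -> illegal
(0,2): flips 1 -> legal
(0,3): no bracket -> illegal
(1,3): flips 1 -> legal
(1,4): no bracket -> illegal
(2,0): no bracket -> illegal
(2,1): no bracket -> illegal
(2,4): flips 1 -> legal
(3,1): flips 1 -> legal
(3,4): no bracket -> illegal
(4,1): no bracket -> illegal
(4,2): flips 1 -> legal
(4,3): no bracket -> illegal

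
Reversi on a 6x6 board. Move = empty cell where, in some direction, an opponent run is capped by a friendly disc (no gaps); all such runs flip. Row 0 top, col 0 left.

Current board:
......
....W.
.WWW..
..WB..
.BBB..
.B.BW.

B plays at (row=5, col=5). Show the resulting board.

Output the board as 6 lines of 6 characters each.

Place B at (5,5); scan 8 dirs for brackets.
Dir NW: first cell '.' (not opp) -> no flip
Dir N: first cell '.' (not opp) -> no flip
Dir NE: edge -> no flip
Dir W: opp run (5,4) capped by B -> flip
Dir E: edge -> no flip
Dir SW: edge -> no flip
Dir S: edge -> no flip
Dir SE: edge -> no flip
All flips: (5,4)

Answer: ......
....W.
.WWW..
..WB..
.BBB..
.B.BBB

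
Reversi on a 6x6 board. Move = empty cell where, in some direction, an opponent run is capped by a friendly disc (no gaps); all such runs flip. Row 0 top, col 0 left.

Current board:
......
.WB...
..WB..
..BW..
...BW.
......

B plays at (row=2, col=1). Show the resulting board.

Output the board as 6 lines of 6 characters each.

Place B at (2,1); scan 8 dirs for brackets.
Dir NW: first cell '.' (not opp) -> no flip
Dir N: opp run (1,1), next='.' -> no flip
Dir NE: first cell 'B' (not opp) -> no flip
Dir W: first cell '.' (not opp) -> no flip
Dir E: opp run (2,2) capped by B -> flip
Dir SW: first cell '.' (not opp) -> no flip
Dir S: first cell '.' (not opp) -> no flip
Dir SE: first cell 'B' (not opp) -> no flip
All flips: (2,2)

Answer: ......
.WB...
.BBB..
..BW..
...BW.
......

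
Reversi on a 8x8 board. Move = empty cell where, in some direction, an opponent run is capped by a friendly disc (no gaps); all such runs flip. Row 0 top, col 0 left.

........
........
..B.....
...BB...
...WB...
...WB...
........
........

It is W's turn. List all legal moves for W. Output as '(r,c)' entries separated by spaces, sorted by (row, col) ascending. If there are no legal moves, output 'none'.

(1,1): no bracket -> illegal
(1,2): no bracket -> illegal
(1,3): no bracket -> illegal
(2,1): no bracket -> illegal
(2,3): flips 1 -> legal
(2,4): no bracket -> illegal
(2,5): flips 1 -> legal
(3,1): no bracket -> illegal
(3,2): no bracket -> illegal
(3,5): flips 1 -> legal
(4,2): no bracket -> illegal
(4,5): flips 1 -> legal
(5,5): flips 1 -> legal
(6,3): no bracket -> illegal
(6,4): no bracket -> illegal
(6,5): flips 1 -> legal

Answer: (2,3) (2,5) (3,5) (4,5) (5,5) (6,5)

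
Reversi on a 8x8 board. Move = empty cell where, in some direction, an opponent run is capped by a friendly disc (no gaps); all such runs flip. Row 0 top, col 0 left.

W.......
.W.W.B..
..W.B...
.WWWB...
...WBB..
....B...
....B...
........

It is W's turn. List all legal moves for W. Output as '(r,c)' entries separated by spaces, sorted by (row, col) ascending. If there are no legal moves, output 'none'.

(0,4): no bracket -> illegal
(0,5): no bracket -> illegal
(0,6): flips 2 -> legal
(1,4): no bracket -> illegal
(1,6): no bracket -> illegal
(2,3): no bracket -> illegal
(2,5): flips 1 -> legal
(2,6): no bracket -> illegal
(3,5): flips 2 -> legal
(3,6): no bracket -> illegal
(4,6): flips 2 -> legal
(5,3): no bracket -> illegal
(5,5): flips 1 -> legal
(5,6): no bracket -> illegal
(6,3): no bracket -> illegal
(6,5): flips 1 -> legal
(7,3): no bracket -> illegal
(7,4): no bracket -> illegal
(7,5): no bracket -> illegal

Answer: (0,6) (2,5) (3,5) (4,6) (5,5) (6,5)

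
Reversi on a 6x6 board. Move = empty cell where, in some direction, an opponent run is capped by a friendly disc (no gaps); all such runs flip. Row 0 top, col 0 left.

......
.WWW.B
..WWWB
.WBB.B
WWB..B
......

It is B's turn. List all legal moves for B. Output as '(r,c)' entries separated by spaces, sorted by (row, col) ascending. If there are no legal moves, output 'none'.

(0,0): flips 2 -> legal
(0,1): no bracket -> illegal
(0,2): flips 4 -> legal
(0,3): flips 2 -> legal
(0,4): no bracket -> illegal
(1,0): no bracket -> illegal
(1,4): flips 1 -> legal
(2,0): flips 1 -> legal
(2,1): flips 3 -> legal
(3,0): flips 1 -> legal
(3,4): no bracket -> illegal
(5,0): flips 1 -> legal
(5,1): no bracket -> illegal
(5,2): no bracket -> illegal

Answer: (0,0) (0,2) (0,3) (1,4) (2,0) (2,1) (3,0) (5,0)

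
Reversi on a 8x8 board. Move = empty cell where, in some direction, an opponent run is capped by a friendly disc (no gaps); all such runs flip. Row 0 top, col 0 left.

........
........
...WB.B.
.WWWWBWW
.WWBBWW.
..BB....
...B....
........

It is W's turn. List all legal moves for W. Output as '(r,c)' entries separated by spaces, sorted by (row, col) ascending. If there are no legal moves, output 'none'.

(1,3): flips 2 -> legal
(1,4): flips 1 -> legal
(1,5): flips 2 -> legal
(1,6): flips 1 -> legal
(1,7): no bracket -> illegal
(2,5): flips 2 -> legal
(2,7): no bracket -> illegal
(5,1): no bracket -> illegal
(5,4): flips 2 -> legal
(5,5): flips 1 -> legal
(6,1): flips 2 -> legal
(6,2): flips 1 -> legal
(6,4): flips 1 -> legal
(7,2): no bracket -> illegal
(7,3): flips 3 -> legal
(7,4): flips 2 -> legal

Answer: (1,3) (1,4) (1,5) (1,6) (2,5) (5,4) (5,5) (6,1) (6,2) (6,4) (7,3) (7,4)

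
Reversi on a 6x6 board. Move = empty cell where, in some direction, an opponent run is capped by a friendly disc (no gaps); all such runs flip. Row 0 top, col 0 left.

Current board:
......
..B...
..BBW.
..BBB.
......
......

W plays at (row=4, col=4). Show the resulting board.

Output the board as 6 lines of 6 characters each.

Answer: ......
..B...
..BBW.
..BBW.
....W.
......

Derivation:
Place W at (4,4); scan 8 dirs for brackets.
Dir NW: opp run (3,3) (2,2), next='.' -> no flip
Dir N: opp run (3,4) capped by W -> flip
Dir NE: first cell '.' (not opp) -> no flip
Dir W: first cell '.' (not opp) -> no flip
Dir E: first cell '.' (not opp) -> no flip
Dir SW: first cell '.' (not opp) -> no flip
Dir S: first cell '.' (not opp) -> no flip
Dir SE: first cell '.' (not opp) -> no flip
All flips: (3,4)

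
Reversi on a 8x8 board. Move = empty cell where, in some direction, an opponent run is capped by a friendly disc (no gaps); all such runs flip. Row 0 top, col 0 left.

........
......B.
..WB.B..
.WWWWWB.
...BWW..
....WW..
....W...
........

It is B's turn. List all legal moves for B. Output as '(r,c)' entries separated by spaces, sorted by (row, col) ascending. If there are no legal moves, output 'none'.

(1,1): no bracket -> illegal
(1,2): no bracket -> illegal
(1,3): no bracket -> illegal
(2,0): no bracket -> illegal
(2,1): flips 2 -> legal
(2,4): no bracket -> illegal
(2,6): no bracket -> illegal
(3,0): flips 5 -> legal
(4,0): no bracket -> illegal
(4,1): flips 1 -> legal
(4,2): no bracket -> illegal
(4,6): flips 2 -> legal
(5,3): no bracket -> illegal
(5,6): flips 2 -> legal
(6,3): flips 2 -> legal
(6,5): flips 4 -> legal
(6,6): no bracket -> illegal
(7,3): no bracket -> illegal
(7,4): no bracket -> illegal
(7,5): no bracket -> illegal

Answer: (2,1) (3,0) (4,1) (4,6) (5,6) (6,3) (6,5)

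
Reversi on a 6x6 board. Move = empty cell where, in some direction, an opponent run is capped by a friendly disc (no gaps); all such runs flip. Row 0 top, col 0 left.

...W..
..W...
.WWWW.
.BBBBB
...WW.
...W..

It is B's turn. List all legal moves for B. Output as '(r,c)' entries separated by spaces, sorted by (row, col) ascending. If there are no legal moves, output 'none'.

(0,1): flips 2 -> legal
(0,2): flips 2 -> legal
(0,4): no bracket -> illegal
(1,0): flips 1 -> legal
(1,1): flips 2 -> legal
(1,3): flips 3 -> legal
(1,4): flips 2 -> legal
(1,5): flips 1 -> legal
(2,0): no bracket -> illegal
(2,5): no bracket -> illegal
(3,0): no bracket -> illegal
(4,2): no bracket -> illegal
(4,5): no bracket -> illegal
(5,2): flips 1 -> legal
(5,4): flips 2 -> legal
(5,5): flips 1 -> legal

Answer: (0,1) (0,2) (1,0) (1,1) (1,3) (1,4) (1,5) (5,2) (5,4) (5,5)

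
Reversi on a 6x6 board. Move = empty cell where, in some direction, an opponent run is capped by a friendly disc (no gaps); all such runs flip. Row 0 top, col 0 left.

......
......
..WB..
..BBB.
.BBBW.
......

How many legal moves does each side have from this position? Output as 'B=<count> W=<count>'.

-- B to move --
(1,1): flips 1 -> legal
(1,2): flips 1 -> legal
(1,3): no bracket -> illegal
(2,1): flips 1 -> legal
(3,1): no bracket -> illegal
(3,5): no bracket -> illegal
(4,5): flips 1 -> legal
(5,3): no bracket -> illegal
(5,4): flips 1 -> legal
(5,5): flips 1 -> legal
B mobility = 6
-- W to move --
(1,2): no bracket -> illegal
(1,3): no bracket -> illegal
(1,4): no bracket -> illegal
(2,1): no bracket -> illegal
(2,4): flips 2 -> legal
(2,5): no bracket -> illegal
(3,0): no bracket -> illegal
(3,1): no bracket -> illegal
(3,5): no bracket -> illegal
(4,0): flips 3 -> legal
(4,5): no bracket -> illegal
(5,0): no bracket -> illegal
(5,1): no bracket -> illegal
(5,2): flips 2 -> legal
(5,3): no bracket -> illegal
(5,4): no bracket -> illegal
W mobility = 3

Answer: B=6 W=3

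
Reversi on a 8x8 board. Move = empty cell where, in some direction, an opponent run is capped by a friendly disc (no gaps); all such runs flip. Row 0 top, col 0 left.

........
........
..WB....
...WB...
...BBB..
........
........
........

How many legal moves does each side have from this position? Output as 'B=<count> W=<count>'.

-- B to move --
(1,1): flips 2 -> legal
(1,2): no bracket -> illegal
(1,3): no bracket -> illegal
(2,1): flips 1 -> legal
(2,4): no bracket -> illegal
(3,1): no bracket -> illegal
(3,2): flips 1 -> legal
(4,2): no bracket -> illegal
B mobility = 3
-- W to move --
(1,2): no bracket -> illegal
(1,3): flips 1 -> legal
(1,4): no bracket -> illegal
(2,4): flips 1 -> legal
(2,5): no bracket -> illegal
(3,2): no bracket -> illegal
(3,5): flips 1 -> legal
(3,6): no bracket -> illegal
(4,2): no bracket -> illegal
(4,6): no bracket -> illegal
(5,2): no bracket -> illegal
(5,3): flips 1 -> legal
(5,4): no bracket -> illegal
(5,5): flips 1 -> legal
(5,6): no bracket -> illegal
W mobility = 5

Answer: B=3 W=5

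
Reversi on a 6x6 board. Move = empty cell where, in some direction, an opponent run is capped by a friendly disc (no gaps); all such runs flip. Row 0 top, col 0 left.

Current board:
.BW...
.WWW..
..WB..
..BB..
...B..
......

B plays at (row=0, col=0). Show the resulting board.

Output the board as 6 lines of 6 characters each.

Place B at (0,0); scan 8 dirs for brackets.
Dir NW: edge -> no flip
Dir N: edge -> no flip
Dir NE: edge -> no flip
Dir W: edge -> no flip
Dir E: first cell 'B' (not opp) -> no flip
Dir SW: edge -> no flip
Dir S: first cell '.' (not opp) -> no flip
Dir SE: opp run (1,1) (2,2) capped by B -> flip
All flips: (1,1) (2,2)

Answer: BBW...
.BWW..
..BB..
..BB..
...B..
......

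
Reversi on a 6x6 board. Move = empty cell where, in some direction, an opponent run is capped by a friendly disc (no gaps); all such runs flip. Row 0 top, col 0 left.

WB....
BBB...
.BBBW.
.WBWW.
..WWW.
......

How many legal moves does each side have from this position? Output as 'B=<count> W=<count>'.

Answer: B=10 W=3

Derivation:
-- B to move --
(1,3): no bracket -> illegal
(1,4): no bracket -> illegal
(1,5): no bracket -> illegal
(2,0): no bracket -> illegal
(2,5): flips 1 -> legal
(3,0): flips 1 -> legal
(3,5): flips 2 -> legal
(4,0): flips 1 -> legal
(4,1): flips 1 -> legal
(4,5): flips 1 -> legal
(5,1): no bracket -> illegal
(5,2): flips 1 -> legal
(5,3): flips 2 -> legal
(5,4): flips 1 -> legal
(5,5): flips 2 -> legal
B mobility = 10
-- W to move --
(0,2): flips 4 -> legal
(0,3): no bracket -> illegal
(1,3): flips 2 -> legal
(1,4): no bracket -> illegal
(2,0): flips 4 -> legal
(3,0): no bracket -> illegal
(4,1): no bracket -> illegal
W mobility = 3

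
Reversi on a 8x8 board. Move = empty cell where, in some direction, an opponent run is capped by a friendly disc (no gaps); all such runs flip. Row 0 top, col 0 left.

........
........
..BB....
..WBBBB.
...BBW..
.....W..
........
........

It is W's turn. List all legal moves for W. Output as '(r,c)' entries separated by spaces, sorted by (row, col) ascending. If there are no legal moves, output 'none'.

(1,1): flips 3 -> legal
(1,2): flips 3 -> legal
(1,3): no bracket -> illegal
(1,4): flips 1 -> legal
(2,1): no bracket -> illegal
(2,4): no bracket -> illegal
(2,5): flips 1 -> legal
(2,6): no bracket -> illegal
(2,7): flips 1 -> legal
(3,1): no bracket -> illegal
(3,7): flips 4 -> legal
(4,2): flips 2 -> legal
(4,6): no bracket -> illegal
(4,7): no bracket -> illegal
(5,2): no bracket -> illegal
(5,3): no bracket -> illegal
(5,4): flips 1 -> legal

Answer: (1,1) (1,2) (1,4) (2,5) (2,7) (3,7) (4,2) (5,4)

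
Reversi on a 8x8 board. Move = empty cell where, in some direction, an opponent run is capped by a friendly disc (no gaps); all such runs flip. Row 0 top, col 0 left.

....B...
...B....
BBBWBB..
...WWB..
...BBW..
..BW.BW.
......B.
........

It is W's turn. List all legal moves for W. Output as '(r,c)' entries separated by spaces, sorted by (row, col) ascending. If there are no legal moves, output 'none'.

Answer: (0,3) (1,1) (1,4) (1,5) (1,6) (2,6) (3,6) (4,2) (5,1) (5,4) (6,1) (6,5) (7,6) (7,7)

Derivation:
(0,2): no bracket -> illegal
(0,3): flips 1 -> legal
(0,5): no bracket -> illegal
(1,0): no bracket -> illegal
(1,1): flips 1 -> legal
(1,2): no bracket -> illegal
(1,4): flips 1 -> legal
(1,5): flips 3 -> legal
(1,6): flips 1 -> legal
(2,6): flips 4 -> legal
(3,0): no bracket -> illegal
(3,1): no bracket -> illegal
(3,2): no bracket -> illegal
(3,6): flips 1 -> legal
(4,1): no bracket -> illegal
(4,2): flips 2 -> legal
(4,6): no bracket -> illegal
(5,1): flips 1 -> legal
(5,4): flips 2 -> legal
(5,7): no bracket -> illegal
(6,1): flips 2 -> legal
(6,2): no bracket -> illegal
(6,3): no bracket -> illegal
(6,4): no bracket -> illegal
(6,5): flips 1 -> legal
(6,7): no bracket -> illegal
(7,5): no bracket -> illegal
(7,6): flips 1 -> legal
(7,7): flips 3 -> legal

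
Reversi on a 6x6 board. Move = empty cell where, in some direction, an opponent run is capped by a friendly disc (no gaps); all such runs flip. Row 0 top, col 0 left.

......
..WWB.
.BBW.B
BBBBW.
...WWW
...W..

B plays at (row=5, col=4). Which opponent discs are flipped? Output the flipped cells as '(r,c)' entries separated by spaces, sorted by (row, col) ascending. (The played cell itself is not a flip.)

Answer: (4,3)

Derivation:
Dir NW: opp run (4,3) capped by B -> flip
Dir N: opp run (4,4) (3,4), next='.' -> no flip
Dir NE: opp run (4,5), next=edge -> no flip
Dir W: opp run (5,3), next='.' -> no flip
Dir E: first cell '.' (not opp) -> no flip
Dir SW: edge -> no flip
Dir S: edge -> no flip
Dir SE: edge -> no flip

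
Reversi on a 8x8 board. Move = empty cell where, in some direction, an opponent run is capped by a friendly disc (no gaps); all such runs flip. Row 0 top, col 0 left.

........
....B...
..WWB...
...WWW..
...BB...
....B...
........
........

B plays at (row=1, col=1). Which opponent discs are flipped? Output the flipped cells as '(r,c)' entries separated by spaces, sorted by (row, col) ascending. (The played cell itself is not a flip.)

Dir NW: first cell '.' (not opp) -> no flip
Dir N: first cell '.' (not opp) -> no flip
Dir NE: first cell '.' (not opp) -> no flip
Dir W: first cell '.' (not opp) -> no flip
Dir E: first cell '.' (not opp) -> no flip
Dir SW: first cell '.' (not opp) -> no flip
Dir S: first cell '.' (not opp) -> no flip
Dir SE: opp run (2,2) (3,3) capped by B -> flip

Answer: (2,2) (3,3)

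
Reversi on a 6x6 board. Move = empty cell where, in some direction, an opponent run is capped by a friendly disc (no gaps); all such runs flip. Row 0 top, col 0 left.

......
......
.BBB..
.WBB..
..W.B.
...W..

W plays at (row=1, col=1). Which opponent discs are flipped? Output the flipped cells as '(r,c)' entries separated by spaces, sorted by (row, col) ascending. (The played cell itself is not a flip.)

Dir NW: first cell '.' (not opp) -> no flip
Dir N: first cell '.' (not opp) -> no flip
Dir NE: first cell '.' (not opp) -> no flip
Dir W: first cell '.' (not opp) -> no flip
Dir E: first cell '.' (not opp) -> no flip
Dir SW: first cell '.' (not opp) -> no flip
Dir S: opp run (2,1) capped by W -> flip
Dir SE: opp run (2,2) (3,3) (4,4), next='.' -> no flip

Answer: (2,1)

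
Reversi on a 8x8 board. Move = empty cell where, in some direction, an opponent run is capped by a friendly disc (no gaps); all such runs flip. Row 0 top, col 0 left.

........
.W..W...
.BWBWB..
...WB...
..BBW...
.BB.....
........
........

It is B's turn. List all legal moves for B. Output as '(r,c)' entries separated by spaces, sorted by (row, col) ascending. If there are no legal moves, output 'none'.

(0,0): no bracket -> illegal
(0,1): flips 1 -> legal
(0,2): no bracket -> illegal
(0,3): flips 1 -> legal
(0,4): flips 2 -> legal
(0,5): flips 1 -> legal
(1,0): no bracket -> illegal
(1,2): no bracket -> illegal
(1,3): no bracket -> illegal
(1,5): flips 2 -> legal
(2,0): no bracket -> illegal
(3,1): no bracket -> illegal
(3,2): flips 1 -> legal
(3,5): no bracket -> illegal
(4,5): flips 1 -> legal
(5,3): no bracket -> illegal
(5,4): flips 1 -> legal
(5,5): no bracket -> illegal

Answer: (0,1) (0,3) (0,4) (0,5) (1,5) (3,2) (4,5) (5,4)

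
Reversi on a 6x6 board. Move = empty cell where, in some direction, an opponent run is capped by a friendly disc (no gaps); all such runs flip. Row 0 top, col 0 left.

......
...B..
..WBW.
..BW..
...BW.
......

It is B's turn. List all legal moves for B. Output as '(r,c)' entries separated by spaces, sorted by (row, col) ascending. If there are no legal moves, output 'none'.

Answer: (1,2) (2,1) (2,5) (3,1) (3,4) (3,5) (4,5)

Derivation:
(1,1): no bracket -> illegal
(1,2): flips 1 -> legal
(1,4): no bracket -> illegal
(1,5): no bracket -> illegal
(2,1): flips 1 -> legal
(2,5): flips 1 -> legal
(3,1): flips 1 -> legal
(3,4): flips 1 -> legal
(3,5): flips 1 -> legal
(4,2): no bracket -> illegal
(4,5): flips 1 -> legal
(5,3): no bracket -> illegal
(5,4): no bracket -> illegal
(5,5): no bracket -> illegal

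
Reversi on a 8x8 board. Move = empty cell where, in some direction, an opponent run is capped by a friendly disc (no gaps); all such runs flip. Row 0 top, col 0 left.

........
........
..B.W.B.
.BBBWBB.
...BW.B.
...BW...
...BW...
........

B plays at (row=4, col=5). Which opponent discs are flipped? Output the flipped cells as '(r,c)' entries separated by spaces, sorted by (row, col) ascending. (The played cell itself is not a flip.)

Dir NW: opp run (3,4), next='.' -> no flip
Dir N: first cell 'B' (not opp) -> no flip
Dir NE: first cell 'B' (not opp) -> no flip
Dir W: opp run (4,4) capped by B -> flip
Dir E: first cell 'B' (not opp) -> no flip
Dir SW: opp run (5,4) capped by B -> flip
Dir S: first cell '.' (not opp) -> no flip
Dir SE: first cell '.' (not opp) -> no flip

Answer: (4,4) (5,4)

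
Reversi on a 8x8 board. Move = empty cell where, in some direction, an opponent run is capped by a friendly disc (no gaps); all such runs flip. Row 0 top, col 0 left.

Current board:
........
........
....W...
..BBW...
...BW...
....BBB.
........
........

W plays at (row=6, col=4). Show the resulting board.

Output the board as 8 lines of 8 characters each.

Answer: ........
........
....W...
..BBW...
...BW...
....WBB.
....W...
........

Derivation:
Place W at (6,4); scan 8 dirs for brackets.
Dir NW: first cell '.' (not opp) -> no flip
Dir N: opp run (5,4) capped by W -> flip
Dir NE: opp run (5,5), next='.' -> no flip
Dir W: first cell '.' (not opp) -> no flip
Dir E: first cell '.' (not opp) -> no flip
Dir SW: first cell '.' (not opp) -> no flip
Dir S: first cell '.' (not opp) -> no flip
Dir SE: first cell '.' (not opp) -> no flip
All flips: (5,4)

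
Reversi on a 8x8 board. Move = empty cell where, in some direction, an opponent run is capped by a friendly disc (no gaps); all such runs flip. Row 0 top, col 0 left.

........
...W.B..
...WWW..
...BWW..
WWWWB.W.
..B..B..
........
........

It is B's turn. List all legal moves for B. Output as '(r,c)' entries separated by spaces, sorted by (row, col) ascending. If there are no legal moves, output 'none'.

Answer: (0,3) (1,4) (1,6) (2,6) (3,0) (3,2) (3,6) (3,7) (4,5) (5,1) (5,3)

Derivation:
(0,2): no bracket -> illegal
(0,3): flips 2 -> legal
(0,4): no bracket -> illegal
(1,2): no bracket -> illegal
(1,4): flips 2 -> legal
(1,6): flips 3 -> legal
(2,2): no bracket -> illegal
(2,6): flips 1 -> legal
(3,0): flips 1 -> legal
(3,1): no bracket -> illegal
(3,2): flips 1 -> legal
(3,6): flips 2 -> legal
(3,7): flips 1 -> legal
(4,5): flips 2 -> legal
(4,7): no bracket -> illegal
(5,0): no bracket -> illegal
(5,1): flips 1 -> legal
(5,3): flips 1 -> legal
(5,4): no bracket -> illegal
(5,6): no bracket -> illegal
(5,7): no bracket -> illegal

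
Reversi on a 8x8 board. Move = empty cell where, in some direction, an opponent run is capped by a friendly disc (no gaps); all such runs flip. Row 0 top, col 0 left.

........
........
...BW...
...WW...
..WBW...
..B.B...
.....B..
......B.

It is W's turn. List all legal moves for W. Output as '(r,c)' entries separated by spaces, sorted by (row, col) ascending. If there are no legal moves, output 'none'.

Answer: (1,2) (1,3) (2,2) (5,3) (6,1) (6,2) (6,4)

Derivation:
(1,2): flips 1 -> legal
(1,3): flips 1 -> legal
(1,4): no bracket -> illegal
(2,2): flips 1 -> legal
(3,2): no bracket -> illegal
(4,1): no bracket -> illegal
(4,5): no bracket -> illegal
(5,1): no bracket -> illegal
(5,3): flips 1 -> legal
(5,5): no bracket -> illegal
(5,6): no bracket -> illegal
(6,1): flips 2 -> legal
(6,2): flips 1 -> legal
(6,3): no bracket -> illegal
(6,4): flips 1 -> legal
(6,6): no bracket -> illegal
(6,7): no bracket -> illegal
(7,4): no bracket -> illegal
(7,5): no bracket -> illegal
(7,7): no bracket -> illegal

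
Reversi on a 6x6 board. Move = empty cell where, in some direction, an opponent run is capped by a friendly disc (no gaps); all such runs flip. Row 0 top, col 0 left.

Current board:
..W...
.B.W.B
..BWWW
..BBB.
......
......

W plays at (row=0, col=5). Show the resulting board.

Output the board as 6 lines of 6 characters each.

Answer: ..W..W
.B.W.W
..BWWW
..BBB.
......
......

Derivation:
Place W at (0,5); scan 8 dirs for brackets.
Dir NW: edge -> no flip
Dir N: edge -> no flip
Dir NE: edge -> no flip
Dir W: first cell '.' (not opp) -> no flip
Dir E: edge -> no flip
Dir SW: first cell '.' (not opp) -> no flip
Dir S: opp run (1,5) capped by W -> flip
Dir SE: edge -> no flip
All flips: (1,5)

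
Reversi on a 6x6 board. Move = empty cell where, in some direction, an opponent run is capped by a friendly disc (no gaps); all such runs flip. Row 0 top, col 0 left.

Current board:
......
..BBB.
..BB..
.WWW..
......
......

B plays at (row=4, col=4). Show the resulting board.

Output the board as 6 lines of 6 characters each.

Answer: ......
..BBB.
..BB..
.WWB..
....B.
......

Derivation:
Place B at (4,4); scan 8 dirs for brackets.
Dir NW: opp run (3,3) capped by B -> flip
Dir N: first cell '.' (not opp) -> no flip
Dir NE: first cell '.' (not opp) -> no flip
Dir W: first cell '.' (not opp) -> no flip
Dir E: first cell '.' (not opp) -> no flip
Dir SW: first cell '.' (not opp) -> no flip
Dir S: first cell '.' (not opp) -> no flip
Dir SE: first cell '.' (not opp) -> no flip
All flips: (3,3)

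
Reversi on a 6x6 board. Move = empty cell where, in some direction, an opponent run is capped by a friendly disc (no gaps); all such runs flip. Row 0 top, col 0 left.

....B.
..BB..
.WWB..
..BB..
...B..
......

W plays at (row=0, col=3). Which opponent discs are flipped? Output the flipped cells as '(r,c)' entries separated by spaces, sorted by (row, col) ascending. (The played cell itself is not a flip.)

Dir NW: edge -> no flip
Dir N: edge -> no flip
Dir NE: edge -> no flip
Dir W: first cell '.' (not opp) -> no flip
Dir E: opp run (0,4), next='.' -> no flip
Dir SW: opp run (1,2) capped by W -> flip
Dir S: opp run (1,3) (2,3) (3,3) (4,3), next='.' -> no flip
Dir SE: first cell '.' (not opp) -> no flip

Answer: (1,2)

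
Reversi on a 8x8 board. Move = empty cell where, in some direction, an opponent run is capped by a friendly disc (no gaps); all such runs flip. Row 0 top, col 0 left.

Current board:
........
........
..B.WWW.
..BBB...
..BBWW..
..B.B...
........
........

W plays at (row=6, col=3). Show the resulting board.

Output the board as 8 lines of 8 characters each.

Answer: ........
........
..B.WWW.
..BBB...
..BBWW..
..B.W...
...W....
........

Derivation:
Place W at (6,3); scan 8 dirs for brackets.
Dir NW: opp run (5,2), next='.' -> no flip
Dir N: first cell '.' (not opp) -> no flip
Dir NE: opp run (5,4) capped by W -> flip
Dir W: first cell '.' (not opp) -> no flip
Dir E: first cell '.' (not opp) -> no flip
Dir SW: first cell '.' (not opp) -> no flip
Dir S: first cell '.' (not opp) -> no flip
Dir SE: first cell '.' (not opp) -> no flip
All flips: (5,4)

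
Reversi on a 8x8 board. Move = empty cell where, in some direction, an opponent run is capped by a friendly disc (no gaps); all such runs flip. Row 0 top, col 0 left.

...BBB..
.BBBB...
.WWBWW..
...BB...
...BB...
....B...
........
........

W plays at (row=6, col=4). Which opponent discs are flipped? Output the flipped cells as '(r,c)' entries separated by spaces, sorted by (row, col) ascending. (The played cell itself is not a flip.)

Answer: (3,4) (4,4) (5,4)

Derivation:
Dir NW: first cell '.' (not opp) -> no flip
Dir N: opp run (5,4) (4,4) (3,4) capped by W -> flip
Dir NE: first cell '.' (not opp) -> no flip
Dir W: first cell '.' (not opp) -> no flip
Dir E: first cell '.' (not opp) -> no flip
Dir SW: first cell '.' (not opp) -> no flip
Dir S: first cell '.' (not opp) -> no flip
Dir SE: first cell '.' (not opp) -> no flip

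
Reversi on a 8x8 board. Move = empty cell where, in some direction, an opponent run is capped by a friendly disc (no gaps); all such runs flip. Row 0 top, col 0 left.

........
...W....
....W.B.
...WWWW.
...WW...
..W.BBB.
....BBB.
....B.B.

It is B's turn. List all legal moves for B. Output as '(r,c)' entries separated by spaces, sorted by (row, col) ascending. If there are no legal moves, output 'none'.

Answer: (1,4) (2,2) (3,2) (4,6) (5,3)

Derivation:
(0,2): no bracket -> illegal
(0,3): no bracket -> illegal
(0,4): no bracket -> illegal
(1,2): no bracket -> illegal
(1,4): flips 3 -> legal
(1,5): no bracket -> illegal
(2,2): flips 2 -> legal
(2,3): no bracket -> illegal
(2,5): no bracket -> illegal
(2,7): no bracket -> illegal
(3,2): flips 1 -> legal
(3,7): no bracket -> illegal
(4,1): no bracket -> illegal
(4,2): no bracket -> illegal
(4,5): no bracket -> illegal
(4,6): flips 1 -> legal
(4,7): no bracket -> illegal
(5,1): no bracket -> illegal
(5,3): flips 2 -> legal
(6,1): no bracket -> illegal
(6,2): no bracket -> illegal
(6,3): no bracket -> illegal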